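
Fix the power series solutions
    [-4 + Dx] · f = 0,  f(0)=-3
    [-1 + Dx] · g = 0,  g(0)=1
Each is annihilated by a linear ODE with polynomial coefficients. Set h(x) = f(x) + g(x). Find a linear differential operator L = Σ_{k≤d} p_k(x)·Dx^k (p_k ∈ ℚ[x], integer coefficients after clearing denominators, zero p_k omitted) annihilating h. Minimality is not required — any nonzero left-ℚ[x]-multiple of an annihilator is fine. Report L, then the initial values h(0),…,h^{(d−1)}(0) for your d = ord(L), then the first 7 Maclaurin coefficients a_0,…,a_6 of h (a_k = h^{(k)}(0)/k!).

f: a_k = -3, -12, -24, -32, -32, -128/5, -256/15, …
g: a_k = 1, 1, 1/2, 1/6, 1/24, 1/120, 1/720, …
Weyl lclm of L_f,L_g ⇒ L₀ (ord ≤ 2).
L = 4 - 5·Dx + Dx^2  (order 2).
h: a_k = -2, -11, -47/2, -191/6, -767/24, -3071/120, -12287/720, …
ICs: h(0) = -2, h′(0) = -11.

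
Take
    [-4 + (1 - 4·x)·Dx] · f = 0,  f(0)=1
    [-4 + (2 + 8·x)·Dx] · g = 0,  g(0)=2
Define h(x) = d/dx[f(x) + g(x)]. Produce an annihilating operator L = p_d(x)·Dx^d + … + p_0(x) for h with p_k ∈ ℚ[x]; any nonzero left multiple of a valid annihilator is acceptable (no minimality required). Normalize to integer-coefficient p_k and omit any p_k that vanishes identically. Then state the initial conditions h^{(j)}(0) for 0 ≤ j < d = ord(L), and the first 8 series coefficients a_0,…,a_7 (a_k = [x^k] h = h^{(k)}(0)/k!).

L = (-144 - 192·x) + (-42 - 432·x - 672·x^2)·Dx + (5 + 12·x - 80·x^2 - 192·x^3)·Dx^2  (order 2).
h: a_k = 8, 24, 216, 944, 5400, 23568, 118384, 510560, …
ICs: h(0) = 8, h′(0) = 24.

f: a_k = 1, 4, 16, 64, 256, 1024, 4096, 16384, …
g: a_k = 2, 4, -4, 8, -20, 56, -168, 528, …
Sum ⇒ L₀ = lclm(L_f,L_g) in ℚ(x)⟨Dx⟩.
h₀' ⇒ L via d/dx closure of L₀.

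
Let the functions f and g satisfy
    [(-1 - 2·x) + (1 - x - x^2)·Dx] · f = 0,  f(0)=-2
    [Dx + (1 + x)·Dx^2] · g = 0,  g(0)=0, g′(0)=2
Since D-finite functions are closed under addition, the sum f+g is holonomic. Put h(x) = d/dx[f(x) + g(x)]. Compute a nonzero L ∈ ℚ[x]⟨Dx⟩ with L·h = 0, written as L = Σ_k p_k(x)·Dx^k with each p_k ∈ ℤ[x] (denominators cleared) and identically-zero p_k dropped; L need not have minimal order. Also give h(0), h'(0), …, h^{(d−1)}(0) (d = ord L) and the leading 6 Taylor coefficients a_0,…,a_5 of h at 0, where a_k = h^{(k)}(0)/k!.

L = (26 + 70·x + 76·x^2 + 36·x^3 + 12·x^4) + (16 + 84·x + 160·x^2 + 144·x^3 + 74·x^4 + 20·x^5)·Dx + (-5 - 11·x + x^2 + 23·x^3 + 29·x^4 + 17·x^5 + 4·x^6)·Dx^2  (order 2).
h: a_k = 0, -10, -16, -42, -78, -158, …
ICs: h(0) = 0, h′(0) = -10.

f: a_k = -2, -2, -4, -6, -10, -16, …
g: a_k = 0, 2, -1, 2/3, -1/2, 2/5, …
Weyl lclm of L_f,L_g ⇒ L₀ (ord ≤ 3).
h₀' ⇒ L via d/dx closure of L₀.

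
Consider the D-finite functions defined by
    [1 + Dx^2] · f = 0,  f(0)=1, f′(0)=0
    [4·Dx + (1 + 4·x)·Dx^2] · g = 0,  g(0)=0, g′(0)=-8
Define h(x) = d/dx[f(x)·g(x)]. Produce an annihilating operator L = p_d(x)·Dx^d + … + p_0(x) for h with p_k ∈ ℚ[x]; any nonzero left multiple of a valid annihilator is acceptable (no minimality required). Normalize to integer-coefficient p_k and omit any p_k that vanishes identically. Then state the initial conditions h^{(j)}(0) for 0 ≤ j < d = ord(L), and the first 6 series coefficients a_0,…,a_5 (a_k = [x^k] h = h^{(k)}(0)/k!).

f: a_k = 1, 0, -1/2, 0, 1/24, 0, …
g: a_k = 0, -8, 16, -128/3, 128, -2048/5, …
f·g: L₀ = L_f ⊗_s L_g, ord ≤ 2·2.
Derive L from L₀ (diff closure).
L = (-12355 - 1064·x - 6288·x^2 - 16128·x^3 - 13568·x^4 + 6144·x^5 + 4096·x^6) + (-3384 - 15968·x - 14080·x^2 - 15360·x^3 + 10240·x^4 + 8192·x^5)·Dx + (-12502 - 2384·x - 10016·x^2 - 19968·x^3 - 14848·x^4 + 12288·x^5 + 8192·x^6)·Dx^2 + (-3384 - 15968·x - 14080·x^2 - 15360·x^3 + 10240·x^4 + 8192·x^5)·Dx^3 + (-147 - 1320·x - 3728·x^2 - 3840·x^3 - 1280·x^4 + 6144·x^5 + 4096·x^6)·Dx^4  (order 4).
h: a_k = -8, 32, -116, 480, -1943, 7812, …
ICs: h(0) = -8, h′(0) = 32, h′′(0) = -232, h′′′(0) = 2880.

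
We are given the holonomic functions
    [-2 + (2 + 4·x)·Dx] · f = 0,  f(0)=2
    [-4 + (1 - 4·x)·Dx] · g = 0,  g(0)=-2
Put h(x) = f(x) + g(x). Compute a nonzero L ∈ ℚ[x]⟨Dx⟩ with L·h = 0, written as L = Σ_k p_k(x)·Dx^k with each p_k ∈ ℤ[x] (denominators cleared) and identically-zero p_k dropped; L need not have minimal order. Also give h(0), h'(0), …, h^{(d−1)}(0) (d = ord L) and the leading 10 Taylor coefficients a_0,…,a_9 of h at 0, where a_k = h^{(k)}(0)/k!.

L = (12 + 16·x) + (-11 - 40·x - 48·x^2)·Dx + (1 + 2·x - 16·x^2 - 32·x^3)·Dx^2  (order 2).
h: a_k = 0, -6, -33, -127, -2053/4, -8185/4, -65557/8, -262111/8, -8389037/64, -33553717/64, …
ICs: h(0) = 0, h′(0) = -6.

f: a_k = 2, 2, -1, 1, -5/4, 7/4, -21/8, 33/8, -429/64, 715/64, …
g: a_k = -2, -8, -32, -128, -512, -2048, -8192, -32768, -131072, -524288, …
Sum ⇒ L₀ = lclm(L_f,L_g) in ℚ(x)⟨Dx⟩.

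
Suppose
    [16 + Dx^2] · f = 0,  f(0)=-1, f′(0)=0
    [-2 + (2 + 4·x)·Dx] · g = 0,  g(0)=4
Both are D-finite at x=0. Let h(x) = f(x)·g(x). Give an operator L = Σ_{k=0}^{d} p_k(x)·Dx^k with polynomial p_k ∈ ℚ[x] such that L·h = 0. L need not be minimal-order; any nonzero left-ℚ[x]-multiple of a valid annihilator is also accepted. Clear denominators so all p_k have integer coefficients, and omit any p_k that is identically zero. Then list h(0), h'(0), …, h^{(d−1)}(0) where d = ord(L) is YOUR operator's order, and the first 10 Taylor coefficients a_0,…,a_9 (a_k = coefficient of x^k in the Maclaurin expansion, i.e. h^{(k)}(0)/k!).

f: a_k = -1, 0, 8, 0, -32/3, 0, 256/45, 0, -512/315, 0, …
g: a_k = 4, 4, -2, 2, -5/2, 7/2, -21/4, 33/4, -429/32, 715/32, …
f·g: L₀ = L_f ⊗_s L_g, ord ≤ 2·1.
L = (19 + 64·x + 64·x^2) + (-2 - 4·x)·Dx + (1 + 4·x + 4·x^2)·Dx^2  (order 2).
h: a_k = -4, -4, 34, 30, -337/6, -181/6, 5281/180, 3811/180, -199649/10080, 12543/1120, …
ICs: h(0) = -4, h′(0) = -4.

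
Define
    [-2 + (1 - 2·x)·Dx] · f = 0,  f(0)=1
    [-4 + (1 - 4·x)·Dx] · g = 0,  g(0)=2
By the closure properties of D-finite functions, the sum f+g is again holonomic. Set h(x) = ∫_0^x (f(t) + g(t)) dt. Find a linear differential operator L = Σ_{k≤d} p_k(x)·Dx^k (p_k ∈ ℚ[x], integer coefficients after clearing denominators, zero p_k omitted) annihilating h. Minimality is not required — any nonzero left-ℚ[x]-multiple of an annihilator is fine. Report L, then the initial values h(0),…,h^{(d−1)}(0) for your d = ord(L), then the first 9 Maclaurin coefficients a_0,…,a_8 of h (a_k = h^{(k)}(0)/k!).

L = -16·Dx + (12 - 32·x)·Dx^2 + (-1 + 6·x - 8·x^2)·Dx^3  (order 3).
h: a_k = 0, 3, 5, 12, 34, 528/5, 1040/3, 8256/7, 4112, …
ICs: h(0) = 0, h′(0) = 3, h′′(0) = 10.

f: a_k = 1, 2, 4, 8, 16, 32, 64, 128, 256, …
g: a_k = 2, 8, 32, 128, 512, 2048, 8192, 32768, 131072, …
Weyl lclm of L_f,L_g ⇒ L₀ (ord ≤ 2).
h=∫₀ˣh₀: take L = L₀·Dx.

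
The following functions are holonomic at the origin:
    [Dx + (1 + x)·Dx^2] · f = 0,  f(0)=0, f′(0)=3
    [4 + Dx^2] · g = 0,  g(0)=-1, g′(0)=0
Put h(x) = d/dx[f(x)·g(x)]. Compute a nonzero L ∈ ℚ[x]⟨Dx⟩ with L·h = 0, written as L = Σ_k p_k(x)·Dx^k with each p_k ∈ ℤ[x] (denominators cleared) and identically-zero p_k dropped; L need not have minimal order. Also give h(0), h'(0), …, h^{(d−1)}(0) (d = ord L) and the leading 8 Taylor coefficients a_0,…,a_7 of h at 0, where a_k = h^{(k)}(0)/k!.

f: a_k = 0, 3, -3/2, 1, -3/4, 3/5, -1/2, 3/7, …
g: a_k = -1, 0, 2, 0, -2/3, 0, 4/45, 0, …
h₀=f·g: eliminate ⇒ L₀, order ≤ 2·2.
Differentiate: ansatz ord ≤ ord L₀ ⇒ L.
L = (-56 + 896·x + 4416·x^2 + 8064·x^3 + 7136·x^4 + 3072·x^5 + 512·x^6) + (72 + 776·x + 2080·x^2 + 2400·x^3 + 1280·x^4 + 256·x^5)·Dx + (70 + 824·x + 2780·x^2 + 4416·x^3 + 3664·x^4 + 1536·x^5 + 256·x^6)·Dx^2 + (18 + 194·x + 520·x^2 + 600·x^3 + 320·x^4 + 64·x^5)·Dx^3 + (21 + 150·x + 419·x^2 + 600·x^3 + 470·x^4 + 192·x^5 + 32·x^6)·Dx^4  (order 4).
h: a_k = -3, 3, 15, -9, -3, 0, 13/5, -31/15, …
ICs: h(0) = -3, h′(0) = 3, h′′(0) = 30, h′′′(0) = -54.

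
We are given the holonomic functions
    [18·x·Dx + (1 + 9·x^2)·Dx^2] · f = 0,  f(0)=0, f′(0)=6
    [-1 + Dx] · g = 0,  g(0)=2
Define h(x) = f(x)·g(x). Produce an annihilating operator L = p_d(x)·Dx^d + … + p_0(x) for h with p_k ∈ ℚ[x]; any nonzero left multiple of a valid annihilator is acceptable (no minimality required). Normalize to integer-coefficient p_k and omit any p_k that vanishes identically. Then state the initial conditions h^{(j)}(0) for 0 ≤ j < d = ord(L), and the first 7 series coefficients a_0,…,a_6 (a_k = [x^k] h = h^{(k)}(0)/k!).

f: a_k = 0, 6, 0, -18, 0, 486/5, 0, …
g: a_k = 2, 2, 1, 1/3, 1/12, 1/60, 1/360, …
h₀=f·g: eliminate ⇒ L₀, order ≤ 2·1.
L = (1 - 18·x + 9·x^2) + (-2 + 18·x - 18·x^2)·Dx + (1 + 9·x^2)·Dx^2  (order 2).
h: a_k = 0, 12, 12, -30, -34, 1769/10, 377/2, …
ICs: h(0) = 0, h′(0) = 12.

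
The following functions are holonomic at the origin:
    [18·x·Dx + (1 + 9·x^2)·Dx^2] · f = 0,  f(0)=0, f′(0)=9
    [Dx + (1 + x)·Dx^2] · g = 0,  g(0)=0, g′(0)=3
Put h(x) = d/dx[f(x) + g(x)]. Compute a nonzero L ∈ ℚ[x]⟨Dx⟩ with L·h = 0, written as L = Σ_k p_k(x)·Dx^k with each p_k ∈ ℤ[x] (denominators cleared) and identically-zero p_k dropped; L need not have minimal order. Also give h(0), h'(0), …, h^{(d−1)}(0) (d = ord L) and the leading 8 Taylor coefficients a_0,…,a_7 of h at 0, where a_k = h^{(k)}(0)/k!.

f: a_k = 0, 9, 0, -27, 0, 729/5, 0, -6561/7, …
g: a_k = 0, 3, -3/2, 1, -3/4, 3/5, -1/2, 3/7, …
h₀=f+g: left-lcm gives L₀, ord ≤ 4.
Differentiate: ansatz ord ≤ ord L₀ ⇒ L.
L = (-18 - 54·x + 486·x^2 + 162·x^3) + (-20 - 36·x + 432·x^2 + 972·x^3 + 324·x^4)·Dx + (-1 + 17·x + 18·x^2 + 162·x^3 + 243·x^4 + 81·x^5)·Dx^2  (order 2).
h: a_k = 12, -3, -78, -3, 732, -3, -6558, -3, …
ICs: h(0) = 12, h′(0) = -3.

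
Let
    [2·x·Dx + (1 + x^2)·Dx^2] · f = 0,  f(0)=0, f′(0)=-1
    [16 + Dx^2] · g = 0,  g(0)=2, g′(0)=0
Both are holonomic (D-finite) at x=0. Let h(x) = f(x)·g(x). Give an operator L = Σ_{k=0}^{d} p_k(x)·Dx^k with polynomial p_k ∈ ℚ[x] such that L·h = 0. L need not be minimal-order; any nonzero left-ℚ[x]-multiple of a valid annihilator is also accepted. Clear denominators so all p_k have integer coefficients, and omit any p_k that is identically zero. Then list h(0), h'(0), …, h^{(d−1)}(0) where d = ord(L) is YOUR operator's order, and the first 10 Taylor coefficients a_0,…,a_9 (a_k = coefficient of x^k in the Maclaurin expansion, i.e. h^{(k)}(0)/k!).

L = (5440 + 19136·x^2 + 25856·x^4 + 16384·x^6 + 4096·x^8) + (1152·x + 3200·x^3 + 3072·x^5 + 1024·x^7)·Dx + (612 + 2252·x^2 + 3168·x^4 + 2048·x^6 + 512·x^8)·Dx^2 + (72·x + 200·x^3 + 192·x^5 + 64·x^7)·Dx^3 + (17 + 66·x^2 + 97·x^4 + 64·x^6 + 16·x^8)·Dx^4  (order 4).
h: a_k = 0, -2, 0, 50/3, 0, -406/15, 0, 6922/315, 0, -13058/945, …
ICs: h(0) = 0, h′(0) = -2, h′′(0) = 0, h′′′(0) = 100.

f: a_k = 0, -1, 0, 1/3, 0, -1/5, 0, 1/7, 0, -1/9, …
g: a_k = 2, 0, -16, 0, 64/3, 0, -512/45, 0, 1024/315, 0, …
Product ⇒ symmetric product L₀, ord ≤ 4.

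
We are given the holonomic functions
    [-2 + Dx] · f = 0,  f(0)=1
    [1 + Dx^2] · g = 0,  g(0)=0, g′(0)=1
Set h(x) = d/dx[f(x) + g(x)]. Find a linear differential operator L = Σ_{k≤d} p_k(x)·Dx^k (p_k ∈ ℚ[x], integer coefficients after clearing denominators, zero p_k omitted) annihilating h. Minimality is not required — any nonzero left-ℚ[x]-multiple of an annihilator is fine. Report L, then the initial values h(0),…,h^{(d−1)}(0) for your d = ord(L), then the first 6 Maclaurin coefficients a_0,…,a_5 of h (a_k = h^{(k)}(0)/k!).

L = 2 - Dx + 2·Dx^2 - Dx^3  (order 3).
h: a_k = 3, 4, 7/2, 8/3, 11/8, 8/15, …
ICs: h(0) = 3, h′(0) = 4, h′′(0) = 7.

f: a_k = 1, 2, 2, 4/3, 2/3, 4/15, …
g: a_k = 0, 1, 0, -1/6, 0, 1/120, …
f+g: L₀ = lclm(L_f,L_g), ord ≤ 1+2.
h=h₀': d/dx-closure on L₀ ⇒ L.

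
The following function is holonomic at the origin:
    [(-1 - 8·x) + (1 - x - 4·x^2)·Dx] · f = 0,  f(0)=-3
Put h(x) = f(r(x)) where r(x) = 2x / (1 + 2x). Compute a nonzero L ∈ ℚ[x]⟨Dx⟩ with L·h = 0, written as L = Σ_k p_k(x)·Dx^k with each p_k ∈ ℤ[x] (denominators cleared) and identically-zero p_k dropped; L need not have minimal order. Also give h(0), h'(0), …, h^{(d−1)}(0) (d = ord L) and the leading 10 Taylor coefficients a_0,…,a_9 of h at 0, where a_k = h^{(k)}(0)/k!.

L = (2 + 36·x) + (-1 - 4·x + 12·x^2 + 32·x^3)·Dx  (order 1).
h: a_k = -3, -6, -48, 0, -768, 1536, -15360, 55296, -356352, 1597440, …
ICs: h(0) = -3.

f: a_k = -3, -3, -15, -27, -87, -195, -543, -1323, -3495, -8787, …
f∘r: x↦r, Dx↦Dx/r' in L_f ⇒ L₀.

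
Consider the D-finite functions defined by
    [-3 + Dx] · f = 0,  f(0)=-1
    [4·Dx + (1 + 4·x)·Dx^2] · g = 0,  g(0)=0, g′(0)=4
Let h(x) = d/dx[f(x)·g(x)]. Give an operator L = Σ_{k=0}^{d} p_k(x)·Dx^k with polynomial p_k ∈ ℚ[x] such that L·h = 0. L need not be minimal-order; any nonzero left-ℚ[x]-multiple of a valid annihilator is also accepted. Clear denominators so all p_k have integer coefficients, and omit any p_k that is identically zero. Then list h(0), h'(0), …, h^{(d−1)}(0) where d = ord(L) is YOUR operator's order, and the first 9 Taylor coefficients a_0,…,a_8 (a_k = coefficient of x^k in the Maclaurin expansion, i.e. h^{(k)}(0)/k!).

L = (51 - 72·x + 432·x^2) + (-14 - 288·x^2)·Dx + (-1 + 8·x + 48·x^2)·Dx^2  (order 2).
h: a_k = -4, -8, -46, 72, -863/2, 1675, -138043/20, 139994/5, -25385597/224, …
ICs: h(0) = -4, h′(0) = -8.

f: a_k = -1, -3, -9/2, -9/2, -27/8, -81/40, -81/80, -243/560, -729/4480, …
g: a_k = 0, 4, -8, 64/3, -64, 1024/5, -2048/3, 16384/7, -8192, …
f·g: L₀ = L_f ⊗_s L_g, ord ≤ 1·2.
h=h₀': d/dx-closure on L₀ ⇒ L.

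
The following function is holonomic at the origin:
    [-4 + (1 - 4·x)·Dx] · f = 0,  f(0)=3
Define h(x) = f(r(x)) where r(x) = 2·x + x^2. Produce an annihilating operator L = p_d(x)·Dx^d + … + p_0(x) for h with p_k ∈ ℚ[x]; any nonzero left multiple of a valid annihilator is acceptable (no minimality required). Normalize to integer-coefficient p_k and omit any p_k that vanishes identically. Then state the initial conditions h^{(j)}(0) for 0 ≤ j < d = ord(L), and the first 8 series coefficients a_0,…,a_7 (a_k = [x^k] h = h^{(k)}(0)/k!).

L = (8 + 8·x) + (-1 + 8·x + 4·x^2)·Dx  (order 1).
h: a_k = 3, 24, 204, 1728, 14640, 124032, 1050816, 8902656, …
ICs: h(0) = 3.

f: a_k = 3, 12, 48, 192, 768, 3072, 12288, 49152, …
h₀=f(r): pull back L_f along r ⇒ L₀.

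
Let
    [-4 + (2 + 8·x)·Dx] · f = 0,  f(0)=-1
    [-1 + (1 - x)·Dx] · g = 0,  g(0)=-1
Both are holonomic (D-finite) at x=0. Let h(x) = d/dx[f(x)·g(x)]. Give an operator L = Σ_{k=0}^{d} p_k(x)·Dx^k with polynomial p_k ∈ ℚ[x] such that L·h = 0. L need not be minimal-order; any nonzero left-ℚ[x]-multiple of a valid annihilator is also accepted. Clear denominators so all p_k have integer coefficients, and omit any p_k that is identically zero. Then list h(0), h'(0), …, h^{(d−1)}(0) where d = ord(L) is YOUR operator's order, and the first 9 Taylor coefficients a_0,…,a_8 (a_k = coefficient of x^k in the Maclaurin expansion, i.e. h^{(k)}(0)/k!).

f: a_k = -1, -2, 2, -4, 10, -28, 84, -264, 858, …
g: a_k = -1, -1, -1, -1, -1, -1, -1, -1, -1, …
Sym-product of L_f,L_g gives L₀ (≤ ord 1).
h₀' ⇒ L via d/dx closure of L₀.
L = (2 + 36·x + 12·x^2) + (-3 - 11·x + 6·x^2 + 8·x^3)·Dx  (order 1).
h: a_k = 3, 2, 15, -20, 115, -366, 1421, -5240, 19845, …
ICs: h(0) = 3.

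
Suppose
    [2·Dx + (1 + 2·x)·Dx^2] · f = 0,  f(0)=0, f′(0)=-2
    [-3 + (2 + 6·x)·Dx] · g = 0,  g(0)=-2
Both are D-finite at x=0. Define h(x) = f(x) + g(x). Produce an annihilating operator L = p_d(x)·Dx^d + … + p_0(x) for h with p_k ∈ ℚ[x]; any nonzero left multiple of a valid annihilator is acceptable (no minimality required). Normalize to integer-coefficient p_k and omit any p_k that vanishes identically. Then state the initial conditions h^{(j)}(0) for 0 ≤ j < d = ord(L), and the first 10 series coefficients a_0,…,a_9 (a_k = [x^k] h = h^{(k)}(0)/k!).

f: a_k = 0, -2, 2, -8/3, 4, -32/5, 32/3, -128/7, 32, -512/9, …
g: a_k = -2, -3, 9/4, -27/8, 405/64, -1701/128, 15309/512, -72171/1024, 2814669/16384, -14073345/32768, …
f+g: L₀ = lclm(L_f,L_g), ord ≤ 2+1.
L = (-6 + 36·x)·Dx + (5 + 84·x + 180·x^2)·Dx^2 + (2 + 22·x + 72·x^2 + 72·x^3)·Dx^3  (order 3).
h: a_k = -2, -5, 17/4, -145/24, 661/64, -12601/640, 62311/1536, -636269/7168, 3338957/16384, -143437321/294912, …
ICs: h(0) = -2, h′(0) = -5, h′′(0) = 17/2.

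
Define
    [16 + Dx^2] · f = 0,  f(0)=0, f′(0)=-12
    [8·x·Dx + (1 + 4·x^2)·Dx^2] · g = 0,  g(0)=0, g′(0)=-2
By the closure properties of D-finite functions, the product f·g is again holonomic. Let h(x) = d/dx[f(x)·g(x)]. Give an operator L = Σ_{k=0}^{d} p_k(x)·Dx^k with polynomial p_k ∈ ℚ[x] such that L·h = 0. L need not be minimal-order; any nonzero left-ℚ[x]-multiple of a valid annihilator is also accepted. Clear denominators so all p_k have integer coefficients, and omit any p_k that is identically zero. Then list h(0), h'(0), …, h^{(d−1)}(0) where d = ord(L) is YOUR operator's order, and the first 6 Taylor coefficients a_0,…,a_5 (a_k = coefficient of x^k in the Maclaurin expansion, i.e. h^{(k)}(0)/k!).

f: a_k = 0, -12, 0, 32, 0, -128/5, …
g: a_k = 0, -2, 0, 8/3, 0, -32/5, …
f·g: L₀ = L_f ⊗_s L_g, ord ≤ 2·2.
Differentiate: ansatz ord ≤ ord L₀ ⇒ L.
L = (4096 + 58368·x^2 + 354304·x^4 + 983040·x^6 + 1867776·x^8 + 2621440·x^10 + 2097152·x^12) + (1984·x + 30208·x^3 + 158720·x^5 + 409600·x^7 + 655360·x^9 + 524288·x^11)·Dx + (336 + 5216·x^2 + 34560·x^4 + 114176·x^6 + 249856·x^8 + 360448·x^10 + 262144·x^12)·Dx^2 + (124·x + 1888·x^3 + 9920·x^5 + 25600·x^7 + 40960·x^9 + 32768·x^11)·Dx^3 + (5 + 98·x^2 + 776·x^4 + 3296·x^6 + 8320·x^8 + 12288·x^10 + 8192·x^12)·Dx^4  (order 4).
h: a_k = 0, 48, 0, -384, 0, 1280, …
ICs: h(0) = 0, h′(0) = 48, h′′(0) = 0, h′′′(0) = -2304.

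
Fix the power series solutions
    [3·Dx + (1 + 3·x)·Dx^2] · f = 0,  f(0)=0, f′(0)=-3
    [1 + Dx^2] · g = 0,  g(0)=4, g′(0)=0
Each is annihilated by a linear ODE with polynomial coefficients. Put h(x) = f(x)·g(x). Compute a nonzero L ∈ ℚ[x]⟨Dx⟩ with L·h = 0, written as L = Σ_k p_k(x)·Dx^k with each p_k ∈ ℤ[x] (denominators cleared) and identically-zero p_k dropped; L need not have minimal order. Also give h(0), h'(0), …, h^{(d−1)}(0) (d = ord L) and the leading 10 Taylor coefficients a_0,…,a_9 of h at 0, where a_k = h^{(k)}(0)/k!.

f: a_k = 0, -3, 9/2, -9, 81/4, -243/5, 243/2, -2187/7, 6561/8, -2187, …
g: a_k = 4, 0, -2, 0, 1/6, 0, -1/180, 0, 1/10080, 0, …
L₀ := L_f ⊗_s L_g (sym. prod.), ord ≤ 4.
L = (-203 - 222·x - 189·x^2 + 432·x^3 + 324·x^4) + (-84 - 108·x + 648·x^2 + 648·x^3)·Dx + (-208 - 228·x - 54·x^2 + 864·x^3 + 648·x^4)·Dx^2 + (-84 - 108·x + 648·x^2 + 648·x^3)·Dx^3 + (-5 - 6·x + 135·x^2 + 432·x^3 + 324·x^4)·Dx^4  (order 4).
h: a_k = 0, -12, 18, -30, 72, -1769/10, 1785/4, -484679/420, 60817/20, -27320809/3360, …
ICs: h(0) = 0, h′(0) = -12, h′′(0) = 36, h′′′(0) = -180.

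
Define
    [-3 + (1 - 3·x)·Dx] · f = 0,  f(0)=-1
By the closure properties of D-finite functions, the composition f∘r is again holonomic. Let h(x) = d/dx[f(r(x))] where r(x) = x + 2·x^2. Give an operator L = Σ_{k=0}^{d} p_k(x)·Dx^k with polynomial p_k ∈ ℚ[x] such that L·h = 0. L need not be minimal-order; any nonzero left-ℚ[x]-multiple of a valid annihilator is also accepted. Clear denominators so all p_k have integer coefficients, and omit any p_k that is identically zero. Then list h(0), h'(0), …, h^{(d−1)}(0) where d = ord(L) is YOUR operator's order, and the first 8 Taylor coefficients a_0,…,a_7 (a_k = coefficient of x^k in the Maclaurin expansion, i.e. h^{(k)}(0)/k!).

L = (10 + 36·x + 72·x^2) + (-1 - x + 18·x^2 + 24·x^3)·Dx  (order 1).
h: a_k = -3, -30, -189, -1116, -6075, -31914, -162729, -813240, …
ICs: h(0) = -3.

f: a_k = -1, -3, -9, -27, -81, -243, -729, -2187, …
Substitute x→r, Dx→(1/r')Dx; clear ⇒ L₀.
Derive L from L₀ (diff closure).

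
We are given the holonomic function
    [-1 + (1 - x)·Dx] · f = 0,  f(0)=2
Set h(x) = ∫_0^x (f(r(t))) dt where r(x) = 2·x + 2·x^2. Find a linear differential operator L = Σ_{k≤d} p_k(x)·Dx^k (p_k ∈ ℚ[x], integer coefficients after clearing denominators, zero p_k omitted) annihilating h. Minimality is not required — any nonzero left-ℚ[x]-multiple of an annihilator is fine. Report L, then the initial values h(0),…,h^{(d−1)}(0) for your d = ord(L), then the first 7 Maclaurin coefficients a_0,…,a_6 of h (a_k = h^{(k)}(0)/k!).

L = (2 + 4·x)·Dx + (-1 + 2·x + 2·x^2)·Dx^2  (order 2).
h: a_k = 0, 2, 2, 4, 8, 88/5, 40, …
ICs: h(0) = 0, h′(0) = 2.

f: a_k = 2, 2, 2, 2, 2, 2, 2, …
Change of var in L_f (x↦r) gives L₀.
h=∫h₀ ⇒ L = L₀·Dx.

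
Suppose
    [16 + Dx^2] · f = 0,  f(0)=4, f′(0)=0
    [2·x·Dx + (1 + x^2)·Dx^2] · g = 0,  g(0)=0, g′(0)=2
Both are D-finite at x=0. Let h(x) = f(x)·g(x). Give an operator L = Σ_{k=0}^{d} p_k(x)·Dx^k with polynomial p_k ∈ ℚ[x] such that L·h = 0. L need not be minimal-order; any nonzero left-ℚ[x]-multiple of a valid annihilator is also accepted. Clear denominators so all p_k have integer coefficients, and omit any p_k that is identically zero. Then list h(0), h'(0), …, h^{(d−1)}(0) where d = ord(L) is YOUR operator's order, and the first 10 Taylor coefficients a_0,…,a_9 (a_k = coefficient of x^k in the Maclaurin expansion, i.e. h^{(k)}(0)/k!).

f: a_k = 4, 0, -32, 0, 128/3, 0, -1024/45, 0, 2048/315, 0, …
g: a_k = 0, 2, 0, -2/3, 0, 2/5, 0, -2/7, 0, 2/9, …
h₀=f·g: eliminate ⇒ L₀, order ≤ 2·2.
L = (5440 + 19136·x^2 + 25856·x^4 + 16384·x^6 + 4096·x^8) + (1152·x + 3200·x^3 + 3072·x^5 + 1024·x^7)·Dx + (612 + 2252·x^2 + 3168·x^4 + 2048·x^6 + 512·x^8)·Dx^2 + (72·x + 200·x^3 + 192·x^5 + 64·x^7)·Dx^3 + (17 + 66·x^2 + 97·x^4 + 64·x^6 + 16·x^8)·Dx^4  (order 4).
h: a_k = 0, 8, 0, -200/3, 0, 1624/15, 0, -27688/315, 0, 52232/945, …
ICs: h(0) = 0, h′(0) = 8, h′′(0) = 0, h′′′(0) = -400.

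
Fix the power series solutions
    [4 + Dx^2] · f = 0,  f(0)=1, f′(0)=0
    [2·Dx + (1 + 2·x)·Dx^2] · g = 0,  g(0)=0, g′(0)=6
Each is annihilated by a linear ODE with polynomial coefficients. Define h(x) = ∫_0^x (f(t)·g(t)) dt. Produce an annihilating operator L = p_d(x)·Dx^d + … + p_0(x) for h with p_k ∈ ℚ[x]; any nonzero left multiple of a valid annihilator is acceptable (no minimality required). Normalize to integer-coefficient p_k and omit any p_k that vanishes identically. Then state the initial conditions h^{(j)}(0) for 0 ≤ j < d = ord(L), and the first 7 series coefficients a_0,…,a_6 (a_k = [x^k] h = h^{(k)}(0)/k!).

L = (-48 + 192·x + 1216·x^2 + 2048·x^3 + 1024·x^4)·Dx + (32 + 320·x + 768·x^2 + 512·x^3)·Dx^2 + (160·x + 672·x^2 + 1024·x^3 + 512·x^4)·Dx^3 + (8 + 80·x + 192·x^2 + 128·x^3)·Dx^4 + (3 + 28·x + 92·x^2 + 128·x^3 + 64·x^4)·Dx^5  (order 5).
h: a_k = 0, 0, 3, -2, -1, 0, 6/5, …
ICs: h(0) = 0, h′(0) = 0, h′′(0) = 6, h′′′(0) = -12, h′′′′(0) = -24.

f: a_k = 1, 0, -2, 0, 2/3, 0, -4/45, …
g: a_k = 0, 6, -6, 8, -12, 96/5, -32, …
L₀ := L_f ⊗_s L_g (sym. prod.), ord ≤ 4.
h=∫h₀ ⇒ L = L₀·Dx.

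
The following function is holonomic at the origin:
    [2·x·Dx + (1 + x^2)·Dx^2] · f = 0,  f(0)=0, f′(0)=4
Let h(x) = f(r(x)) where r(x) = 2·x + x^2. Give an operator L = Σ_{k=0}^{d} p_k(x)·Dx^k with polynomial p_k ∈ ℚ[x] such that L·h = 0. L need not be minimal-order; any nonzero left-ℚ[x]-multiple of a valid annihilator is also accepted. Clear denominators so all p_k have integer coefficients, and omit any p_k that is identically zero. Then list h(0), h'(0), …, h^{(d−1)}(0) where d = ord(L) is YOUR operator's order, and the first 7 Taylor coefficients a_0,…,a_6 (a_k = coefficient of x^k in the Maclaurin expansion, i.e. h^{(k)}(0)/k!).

f: a_k = 0, 4, 0, -4/3, 0, 4/5, 0, …
f∘r: x↦r, Dx↦Dx/r' in L_f ⇒ L₀.
L = (-1 + 8·x + 16·x^2 + 12·x^3 + 3·x^4)·Dx + (1 + x + 4·x^2 + 8·x^3 + 5·x^4 + x^5)·Dx^2  (order 2).
h: a_k = 0, 8, 4, -32/3, -16, 88/5, 188/3, …
ICs: h(0) = 0, h′(0) = 8.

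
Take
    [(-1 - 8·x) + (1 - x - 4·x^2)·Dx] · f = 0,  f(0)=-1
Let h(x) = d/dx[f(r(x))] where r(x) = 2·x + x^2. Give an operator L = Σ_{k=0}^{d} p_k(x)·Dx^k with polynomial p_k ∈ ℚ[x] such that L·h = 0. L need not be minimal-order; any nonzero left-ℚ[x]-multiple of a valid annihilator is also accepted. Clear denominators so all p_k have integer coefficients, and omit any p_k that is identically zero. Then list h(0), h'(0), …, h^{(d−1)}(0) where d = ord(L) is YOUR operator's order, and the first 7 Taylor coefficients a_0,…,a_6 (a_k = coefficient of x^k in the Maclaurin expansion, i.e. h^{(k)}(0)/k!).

f: a_k = -1, -1, -5, -9, -29, -65, -181, …
Change of var in L_f (x↦r) gives L₀.
h₀' ⇒ L via d/dx closure of L₀.
L = (21 + 150·x + 987·x^2 + 2192·x^3 + 2148·x^4 + 960·x^5 + 160·x^6) + (-1 - 15·x + 27·x^2 + 345·x^3 + 700·x^4 + 588·x^5 + 224·x^6 + 32·x^7)·Dx  (order 1).
h: a_k = -2, -42, -276, -2308, -15310, -104934, -676424, …
ICs: h(0) = -2.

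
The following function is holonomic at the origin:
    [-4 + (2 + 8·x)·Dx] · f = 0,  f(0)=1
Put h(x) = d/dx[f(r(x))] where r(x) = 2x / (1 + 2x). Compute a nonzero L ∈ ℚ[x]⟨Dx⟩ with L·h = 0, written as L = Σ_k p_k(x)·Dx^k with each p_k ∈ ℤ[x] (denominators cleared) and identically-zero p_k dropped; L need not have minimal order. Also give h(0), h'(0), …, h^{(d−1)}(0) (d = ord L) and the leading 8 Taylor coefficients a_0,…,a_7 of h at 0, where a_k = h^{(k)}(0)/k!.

f: a_k = 1, 2, -2, 4, -10, 28, -84, 264, …
f∘r: x↦r, Dx↦Dx/r' in L_f ⇒ L₀.
h₀' ⇒ L via d/dx closure of L₀.
L = (-8 - 40·x) + (-1 - 12·x - 20·x^2)·Dx  (order 1).
h: a_k = 4, -32, 240, -1920, 16320, -144384, 1309952, -12083200, …
ICs: h(0) = 4.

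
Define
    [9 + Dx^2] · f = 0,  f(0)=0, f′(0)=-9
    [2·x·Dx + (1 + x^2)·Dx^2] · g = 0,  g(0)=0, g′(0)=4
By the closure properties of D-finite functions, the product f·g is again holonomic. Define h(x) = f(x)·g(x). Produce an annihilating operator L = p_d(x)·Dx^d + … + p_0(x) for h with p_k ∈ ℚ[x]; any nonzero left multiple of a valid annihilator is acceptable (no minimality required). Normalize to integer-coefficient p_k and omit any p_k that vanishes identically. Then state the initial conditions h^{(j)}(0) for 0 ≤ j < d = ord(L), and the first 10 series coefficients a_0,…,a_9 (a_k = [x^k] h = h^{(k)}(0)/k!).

f: a_k = 0, -9, 0, 27/2, 0, -243/40, 0, 729/560, 0, -729/4480, …
g: a_k = 0, 4, 0, -4/3, 0, 4/5, 0, -4/7, 0, 4/9, …
L₀ := L_f ⊗_s L_g (sym. prod.), ord ≤ 4.
L = (1170 + 3834·x^2 + 4779·x^4 + 2916·x^6 + 729·x^8) + (396·x + 1044·x^3 + 972·x^5 + 324·x^7)·Dx + (220 + 768·x^2 + 1026·x^4 + 648·x^6 + 162·x^8)·Dx^2 + (44·x + 116·x^3 + 108·x^5 + 36·x^7)·Dx^3 + (10 + 38·x^2 + 55·x^4 + 36·x^6 + 9·x^8)·Dx^4  (order 4).
h: a_k = 0, 0, -36, 0, 66, 0, -99/2, 0, 117/4, 0, …
ICs: h(0) = 0, h′(0) = 0, h′′(0) = -72, h′′′(0) = 0.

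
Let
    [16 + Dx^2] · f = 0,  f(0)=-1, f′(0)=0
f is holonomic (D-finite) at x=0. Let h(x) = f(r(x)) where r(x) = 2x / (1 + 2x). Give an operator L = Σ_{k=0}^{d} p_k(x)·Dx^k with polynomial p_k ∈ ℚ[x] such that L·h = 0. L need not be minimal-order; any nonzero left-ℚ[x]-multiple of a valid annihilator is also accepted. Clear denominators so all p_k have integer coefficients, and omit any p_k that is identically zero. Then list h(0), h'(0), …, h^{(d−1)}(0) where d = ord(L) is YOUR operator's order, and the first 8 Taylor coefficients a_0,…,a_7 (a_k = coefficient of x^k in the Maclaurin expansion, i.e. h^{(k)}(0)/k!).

L = 64 + (4 + 24·x + 48·x^2 + 32·x^3)·Dx + (1 + 8·x + 24·x^2 + 32·x^3 + 16·x^4)·Dx^2  (order 2).
h: a_k = -1, 0, 32, -128, 640/3, 1024/3, -175616/45, 83968/5, …
ICs: h(0) = -1, h′(0) = 0.

f: a_k = -1, 0, 8, 0, -32/3, 0, 256/45, 0, …
h₀=f(r): pull back L_f along r ⇒ L₀.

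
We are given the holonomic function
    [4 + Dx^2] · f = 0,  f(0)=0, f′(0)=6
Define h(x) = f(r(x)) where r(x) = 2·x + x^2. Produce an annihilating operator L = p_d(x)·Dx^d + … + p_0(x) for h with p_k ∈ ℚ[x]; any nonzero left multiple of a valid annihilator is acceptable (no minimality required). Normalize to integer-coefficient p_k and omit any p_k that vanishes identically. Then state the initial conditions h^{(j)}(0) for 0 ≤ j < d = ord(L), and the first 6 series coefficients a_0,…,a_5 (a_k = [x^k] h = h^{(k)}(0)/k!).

L = (16 + 48·x + 48·x^2 + 16·x^3) - Dx + (1 + x)·Dx^2  (order 2).
h: a_k = 0, 12, 6, -32, -48, 8/5, …
ICs: h(0) = 0, h′(0) = 12.

f: a_k = 0, 6, 0, -4, 0, 4/5, …
Substitute x→r, Dx→(1/r')Dx; clear ⇒ L₀.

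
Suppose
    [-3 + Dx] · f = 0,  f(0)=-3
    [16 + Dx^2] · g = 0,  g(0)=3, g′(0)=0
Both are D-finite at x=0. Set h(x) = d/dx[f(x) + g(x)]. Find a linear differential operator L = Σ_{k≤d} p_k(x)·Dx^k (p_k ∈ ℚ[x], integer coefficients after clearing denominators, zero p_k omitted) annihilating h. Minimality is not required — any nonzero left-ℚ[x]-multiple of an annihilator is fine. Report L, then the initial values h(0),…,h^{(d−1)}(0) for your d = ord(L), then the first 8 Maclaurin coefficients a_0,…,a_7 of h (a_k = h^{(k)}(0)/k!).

f: a_k = -3, -9, -27/2, -27/2, -81/8, -243/40, -243/80, -729/560, …
g: a_k = 3, 0, -24, 0, 32, 0, -256/15, 0, …
Weyl lclm of L_f,L_g ⇒ L₀ (ord ≤ 3).
h₀' ⇒ L via d/dx closure of L₀.
L = 48 - 16·Dx + 3·Dx^2 - Dx^3  (order 3).
h: a_k = -9, -75, -81/2, 175/2, -243/8, -965/8, -729/80, 1685/48, …
ICs: h(0) = -9, h′(0) = -75, h′′(0) = -81.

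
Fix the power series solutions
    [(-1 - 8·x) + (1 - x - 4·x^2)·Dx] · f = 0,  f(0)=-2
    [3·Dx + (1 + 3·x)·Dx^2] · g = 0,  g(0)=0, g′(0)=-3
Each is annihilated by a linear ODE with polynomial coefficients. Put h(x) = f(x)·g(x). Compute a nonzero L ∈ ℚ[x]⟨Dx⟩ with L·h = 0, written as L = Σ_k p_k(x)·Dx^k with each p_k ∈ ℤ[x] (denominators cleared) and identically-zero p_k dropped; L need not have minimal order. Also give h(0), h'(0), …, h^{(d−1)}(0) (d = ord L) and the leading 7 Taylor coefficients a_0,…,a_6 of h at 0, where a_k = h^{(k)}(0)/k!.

L = (11 + 48·x) + (-1 + 25·x + 60·x^2)·Dx + (-1 - 2·x + 7·x^2 + 12·x^3)·Dx^2  (order 2).
h: a_k = 0, 6, -3, 39, -27/2, 2397/10, -573/10, …
ICs: h(0) = 0, h′(0) = 6.

f: a_k = -2, -2, -10, -18, -58, -130, -362, …
g: a_k = 0, -3, 9/2, -9, 81/4, -243/5, 243/2, …
L₀ := L_f ⊗_s L_g (sym. prod.), ord ≤ 2.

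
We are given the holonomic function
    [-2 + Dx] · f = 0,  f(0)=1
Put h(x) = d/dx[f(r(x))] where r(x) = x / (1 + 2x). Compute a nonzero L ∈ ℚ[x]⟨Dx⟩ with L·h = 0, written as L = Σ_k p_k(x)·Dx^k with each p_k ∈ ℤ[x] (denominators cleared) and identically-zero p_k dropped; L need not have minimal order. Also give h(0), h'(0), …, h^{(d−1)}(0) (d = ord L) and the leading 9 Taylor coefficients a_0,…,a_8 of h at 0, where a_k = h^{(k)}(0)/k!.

L = (-2 - 8·x) + (-1 - 4·x - 4·x^2)·Dx  (order 1).
h: a_k = 2, -4, 4, 8/3, -76/3, 1208/15, -8728/45, 125456/315, -226076/315, …
ICs: h(0) = 2.

f: a_k = 1, 2, 2, 4/3, 2/3, 4/15, 4/45, 8/315, 2/315, …
h₀=f(r): pull back L_f along r ⇒ L₀.
h₀' ⇒ L via d/dx closure of L₀.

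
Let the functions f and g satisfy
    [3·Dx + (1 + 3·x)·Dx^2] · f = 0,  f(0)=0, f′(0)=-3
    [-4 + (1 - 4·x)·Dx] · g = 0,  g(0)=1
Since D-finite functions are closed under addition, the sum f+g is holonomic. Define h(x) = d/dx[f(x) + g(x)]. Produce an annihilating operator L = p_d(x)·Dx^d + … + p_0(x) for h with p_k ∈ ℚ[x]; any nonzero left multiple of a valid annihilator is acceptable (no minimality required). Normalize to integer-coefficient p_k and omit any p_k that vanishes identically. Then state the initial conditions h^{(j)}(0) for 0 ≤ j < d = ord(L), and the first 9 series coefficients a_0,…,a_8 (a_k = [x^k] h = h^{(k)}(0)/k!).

f: a_k = 0, -3, 9/2, -9, 81/4, -243/5, 243/2, -2187/7, 6561/8, …
g: a_k = 1, 4, 16, 64, 256, 1024, 4096, 16384, 65536, …
h₀=f+g: left-lcm gives L₀, ord ≤ 3.
Derive L from L₀ (diff closure).
L = (-432 - 288·x) + (-78 - 720·x - 576·x^2)·Dx + (11 + x - 144·x^2 - 144·x^3)·Dx^2  (order 2).
h: a_k = 1, 41, 165, 1105, 4877, 25305, 112501, 530849, 2339613, …
ICs: h(0) = 1, h′(0) = 41.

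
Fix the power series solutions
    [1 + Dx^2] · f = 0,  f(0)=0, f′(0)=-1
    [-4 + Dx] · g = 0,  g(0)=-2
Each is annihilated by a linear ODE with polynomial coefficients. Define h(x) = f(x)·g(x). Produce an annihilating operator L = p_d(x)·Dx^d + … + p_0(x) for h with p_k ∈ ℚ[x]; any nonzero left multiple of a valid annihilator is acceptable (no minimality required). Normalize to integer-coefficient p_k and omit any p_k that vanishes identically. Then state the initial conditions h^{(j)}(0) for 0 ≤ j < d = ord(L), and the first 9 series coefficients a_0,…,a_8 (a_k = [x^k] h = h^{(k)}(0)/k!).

f: a_k = 0, -1, 0, 1/6, 0, -1/120, 0, 1/5040, 0, …
g: a_k = -2, -8, -16, -64/3, -64/3, -256/15, -512/45, -2048/315, -1024/315, …
L₀ := L_f ⊗_s L_g (sym. prod.), ord ≤ 2.
L = 17 - 8·Dx + Dx^2  (order 2).
h: a_k = 0, 2, 8, 47/3, 20, 1121/60, 611/45, 20047/2520, 23/6, …
ICs: h(0) = 0, h′(0) = 2.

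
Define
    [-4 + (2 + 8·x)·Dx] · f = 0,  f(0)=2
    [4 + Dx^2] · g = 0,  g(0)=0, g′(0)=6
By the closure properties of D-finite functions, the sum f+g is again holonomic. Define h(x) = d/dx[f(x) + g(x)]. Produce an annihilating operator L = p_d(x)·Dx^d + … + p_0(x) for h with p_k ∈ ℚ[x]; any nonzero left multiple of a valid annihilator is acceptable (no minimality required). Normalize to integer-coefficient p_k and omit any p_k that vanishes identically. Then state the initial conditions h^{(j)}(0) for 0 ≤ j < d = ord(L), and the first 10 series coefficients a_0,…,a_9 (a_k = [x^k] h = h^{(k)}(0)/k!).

f: a_k = 2, 4, -4, 8, -20, 56, -168, 528, -1716, 5720, …
g: a_k = 0, 6, 0, -4, 0, 4/5, 0, -8/105, 0, 4/945, …
h₀=f+g: left-lcm gives L₀, ord ≤ 3.
Derive L from L₀ (diff closure).
L = (-32 - 16·x - 32·x^2) + (-4 - 24·x - 48·x^2 - 64·x^3)·Dx + (-8 - 4·x - 8·x^2)·Dx^2 + (-1 - 6·x - 12·x^2 - 16·x^3)·Dx^3  (order 3).
h: a_k = 10, -8, 12, -80, 284, -1008, 55432/15, -13728, 5405404/105, -194480, …
ICs: h(0) = 10, h′(0) = -8, h′′(0) = 24.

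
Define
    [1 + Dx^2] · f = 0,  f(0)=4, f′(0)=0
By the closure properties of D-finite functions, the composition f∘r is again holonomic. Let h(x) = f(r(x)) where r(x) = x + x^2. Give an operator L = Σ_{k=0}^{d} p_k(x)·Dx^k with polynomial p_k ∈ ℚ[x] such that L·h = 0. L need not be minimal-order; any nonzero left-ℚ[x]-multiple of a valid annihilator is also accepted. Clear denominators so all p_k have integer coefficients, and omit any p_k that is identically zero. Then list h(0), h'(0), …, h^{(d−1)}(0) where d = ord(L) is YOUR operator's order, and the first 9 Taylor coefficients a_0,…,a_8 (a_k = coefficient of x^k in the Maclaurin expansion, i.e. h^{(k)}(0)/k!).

f: a_k = 4, 0, -2, 0, 1/6, 0, -1/180, 0, 1/10080, …
h₀=f(r): pull back L_f along r ⇒ L₀.
L = (1 + 6·x + 12·x^2 + 8·x^3) - 2·Dx + (1 + 2·x)·Dx^2  (order 2).
h: a_k = 4, 0, -2, -4, -11/6, 2/3, 179/180, 19/30, 841/10080, …
ICs: h(0) = 4, h′(0) = 0.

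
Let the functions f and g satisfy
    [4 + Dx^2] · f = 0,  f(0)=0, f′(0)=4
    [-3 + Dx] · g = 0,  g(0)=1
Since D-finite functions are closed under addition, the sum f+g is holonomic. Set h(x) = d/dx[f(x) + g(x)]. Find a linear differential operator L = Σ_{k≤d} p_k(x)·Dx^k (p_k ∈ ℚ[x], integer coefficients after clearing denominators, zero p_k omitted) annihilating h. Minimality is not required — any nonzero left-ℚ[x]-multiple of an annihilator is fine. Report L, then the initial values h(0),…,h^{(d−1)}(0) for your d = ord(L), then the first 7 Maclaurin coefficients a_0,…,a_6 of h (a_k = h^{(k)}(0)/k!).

f: a_k = 0, 4, 0, -8/3, 0, 8/15, 0, …
g: a_k = 1, 3, 9/2, 9/2, 27/8, 81/40, 81/80, …
h₀=f+g: left-lcm gives L₀, ord ≤ 3.
Derive L from L₀ (diff closure).
L = 12 - 4·Dx + 3·Dx^2 - Dx^3  (order 3).
h: a_k = 7, 9, 11/2, 27/2, 307/24, 243/40, 1931/720, …
ICs: h(0) = 7, h′(0) = 9, h′′(0) = 11.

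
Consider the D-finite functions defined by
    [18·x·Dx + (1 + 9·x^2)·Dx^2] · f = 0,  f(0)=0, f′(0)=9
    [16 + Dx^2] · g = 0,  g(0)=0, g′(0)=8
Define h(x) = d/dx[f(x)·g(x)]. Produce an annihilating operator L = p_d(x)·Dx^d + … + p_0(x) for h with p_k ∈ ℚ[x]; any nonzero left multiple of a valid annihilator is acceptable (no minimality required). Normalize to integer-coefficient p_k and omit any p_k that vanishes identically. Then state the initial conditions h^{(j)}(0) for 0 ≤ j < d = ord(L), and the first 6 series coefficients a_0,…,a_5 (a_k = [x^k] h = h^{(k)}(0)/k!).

f: a_k = 0, 9, 0, -27, 0, 729/5, …
g: a_k = 0, 8, 0, -64/3, 0, 256/15, …
f·g: L₀ = L_f ⊗_s L_g, ord ≤ 2·2.
h=h₀': d/dx-closure on L₀ ⇒ L.
L = (524992 + 14103936·x^2 + 183342528·x^4 + 608394240·x^6 + 1431032832·x^8 + 3627970560·x^10 + 8707129344·x^12) + (314208·x + 11036736·x^3 + 108591840·x^5 + 419904000·x^7 + 1209323520·x^9 + 2176782336·x^11)·Dx + (38012 + 1098792·x^2 + 14837580·x^4 + 64186992·x^6 + 209112192·x^8 + 589545216·x^10 + 1088391168·x^12)·Dx^2 + (19638·x + 689796·x^3 + 6786990·x^5 + 26244000·x^7 + 75582720·x^9 + 136048896·x^11)·Dx^3 + (325 + 13581·x^2 + 211167·x^4 + 1635147·x^6 + 7479540·x^8 + 22674816·x^10 + 34012224·x^12)·Dx^4  (order 4).
h: a_k = 0, 144, 0, -1632, 0, 11376, …
ICs: h(0) = 0, h′(0) = 144, h′′(0) = 0, h′′′(0) = -9792.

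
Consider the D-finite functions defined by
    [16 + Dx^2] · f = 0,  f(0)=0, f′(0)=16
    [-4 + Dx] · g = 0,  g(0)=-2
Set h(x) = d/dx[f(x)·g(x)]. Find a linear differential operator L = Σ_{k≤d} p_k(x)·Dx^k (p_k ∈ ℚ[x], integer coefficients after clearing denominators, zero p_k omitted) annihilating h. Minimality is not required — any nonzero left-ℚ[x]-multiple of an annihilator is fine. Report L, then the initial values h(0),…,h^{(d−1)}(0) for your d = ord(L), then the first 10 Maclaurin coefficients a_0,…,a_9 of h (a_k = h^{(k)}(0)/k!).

f: a_k = 0, 16, 0, -128/3, 0, 512/15, 0, -4096/315, 0, 8192/2835, …
g: a_k = -2, -8, -16, -64/3, -64/3, -256/15, -512/45, -2048/315, -1024/315, -4096/2835, …
L₀ := L_f ⊗_s L_g (sym. prod.), ord ≤ 2.
h₀' ⇒ L via d/dx closure of L₀.
L = 32 - 8·Dx + Dx^2  (order 2).
h: a_k = -32, -256, -512, 0, 4096/3, 32768/15, 65536/45, 0, -262144/315, -2097152/2835, …
ICs: h(0) = -32, h′(0) = -256.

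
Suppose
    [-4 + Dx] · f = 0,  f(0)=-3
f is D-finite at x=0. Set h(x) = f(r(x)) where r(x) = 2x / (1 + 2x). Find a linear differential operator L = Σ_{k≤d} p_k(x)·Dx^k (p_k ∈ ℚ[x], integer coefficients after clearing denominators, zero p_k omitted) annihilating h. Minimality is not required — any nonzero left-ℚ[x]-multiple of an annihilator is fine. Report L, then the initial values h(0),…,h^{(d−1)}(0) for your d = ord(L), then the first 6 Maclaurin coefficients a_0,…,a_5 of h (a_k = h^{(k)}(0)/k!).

f: a_k = -3, -12, -24, -32, -32, -128/5, …
L₀ from L_f via x↦r, Dx↦r'^{-1}Dx.
L = -8 + (1 + 4·x + 4·x^2)·Dx  (order 1).
h: a_k = -3, -24, -48, 32, 64, -896/5, …
ICs: h(0) = -3.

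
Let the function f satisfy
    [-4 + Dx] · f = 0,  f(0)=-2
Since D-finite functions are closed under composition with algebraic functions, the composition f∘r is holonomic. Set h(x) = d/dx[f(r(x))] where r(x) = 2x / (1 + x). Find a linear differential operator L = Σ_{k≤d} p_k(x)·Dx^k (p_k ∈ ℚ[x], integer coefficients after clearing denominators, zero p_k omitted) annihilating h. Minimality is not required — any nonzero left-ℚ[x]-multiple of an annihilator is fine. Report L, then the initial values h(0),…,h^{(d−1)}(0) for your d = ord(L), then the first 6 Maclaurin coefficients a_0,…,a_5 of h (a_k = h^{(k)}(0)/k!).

L = (6 - 2·x) + (-1 - 2·x - x^2)·Dx  (order 1).
h: a_k = -16, -96, -176, -64/3, 176, -736/15, …
ICs: h(0) = -16.

f: a_k = -2, -8, -16, -64/3, -64/3, -256/15, …
Change of var in L_f (x↦r) gives L₀.
Differentiate: ansatz ord ≤ ord L₀ ⇒ L.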